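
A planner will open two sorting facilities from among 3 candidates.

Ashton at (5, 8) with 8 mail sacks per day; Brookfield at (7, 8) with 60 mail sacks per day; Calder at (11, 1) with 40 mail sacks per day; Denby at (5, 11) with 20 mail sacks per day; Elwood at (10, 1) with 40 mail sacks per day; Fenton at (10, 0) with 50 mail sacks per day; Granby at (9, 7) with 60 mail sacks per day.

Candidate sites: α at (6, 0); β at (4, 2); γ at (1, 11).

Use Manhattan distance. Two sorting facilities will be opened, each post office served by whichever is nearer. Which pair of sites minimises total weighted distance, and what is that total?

Evaluate every pair (each demand assigned to the nearer of the two):
  {α, γ}: total = 1916
  {α, β}: total = 2036
  {β, γ}: total = 2276
Best pair: {α, γ} with total 1916.

{α, γ}, total 1916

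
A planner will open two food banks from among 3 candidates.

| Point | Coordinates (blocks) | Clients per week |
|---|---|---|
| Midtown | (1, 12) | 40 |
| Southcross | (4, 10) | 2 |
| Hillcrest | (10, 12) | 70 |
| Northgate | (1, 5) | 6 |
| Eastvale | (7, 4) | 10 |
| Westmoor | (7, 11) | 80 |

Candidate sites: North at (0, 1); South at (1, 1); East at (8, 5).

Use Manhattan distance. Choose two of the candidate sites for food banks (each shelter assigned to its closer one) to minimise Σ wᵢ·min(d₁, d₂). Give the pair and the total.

Evaluate every pair (each demand assigned to the nearer of the two):
  {South, East}: total = 1692
  {North, East}: total = 1738
  {North, South}: total = 3258
Best pair: {South, East} with total 1692.

{South, East}, total 1692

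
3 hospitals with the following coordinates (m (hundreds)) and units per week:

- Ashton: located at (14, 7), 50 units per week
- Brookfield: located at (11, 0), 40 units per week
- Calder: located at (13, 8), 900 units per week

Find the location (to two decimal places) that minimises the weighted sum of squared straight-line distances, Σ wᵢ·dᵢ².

(12.97, 7.63)

The minimiser of Σwᵢ‖p−pᵢ‖² is the weighted centroid p* = (Σwᵢpᵢ)/(Σwᵢ).
Σwᵢ = 990.
Σwᵢxᵢ = 50·14 + 40·11 + 900·13 = 12840.
Σwᵢyᵢ = 50·7 + 40·0 + 900·8 = 7550.
x* = 12840/990 = 12.97, y* = 7550/990 = 7.63.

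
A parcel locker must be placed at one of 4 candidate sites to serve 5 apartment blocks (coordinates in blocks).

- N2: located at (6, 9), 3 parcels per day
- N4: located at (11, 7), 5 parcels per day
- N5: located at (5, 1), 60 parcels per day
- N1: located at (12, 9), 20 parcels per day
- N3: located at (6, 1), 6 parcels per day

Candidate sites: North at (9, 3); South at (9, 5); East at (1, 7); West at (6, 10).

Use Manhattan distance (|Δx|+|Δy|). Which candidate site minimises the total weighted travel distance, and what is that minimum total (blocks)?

Total weighted distance at each candidate:
  North (9, 3): total = 627
  South (9, 5): total = 703
  East (1, 7): total = 997
  West (6, 10): total = 837
Minimum is at North with total 627 blocks.

North, total 627 blocks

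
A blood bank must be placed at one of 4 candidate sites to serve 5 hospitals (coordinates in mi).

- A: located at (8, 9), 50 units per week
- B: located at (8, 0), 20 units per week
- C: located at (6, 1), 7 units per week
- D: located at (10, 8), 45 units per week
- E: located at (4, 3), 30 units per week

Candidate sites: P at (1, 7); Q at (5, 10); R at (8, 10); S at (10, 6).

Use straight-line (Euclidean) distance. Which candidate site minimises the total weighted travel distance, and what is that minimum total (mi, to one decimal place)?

S, total 642.8 mi

Total weighted distance at each candidate:
  P (1, 7): total = 1174.2
  Q (5, 10): total = 884.8
  R (8, 10): total = 683.7
  S (10, 6): total = 642.8
Minimum is at S with total 642.8 mi.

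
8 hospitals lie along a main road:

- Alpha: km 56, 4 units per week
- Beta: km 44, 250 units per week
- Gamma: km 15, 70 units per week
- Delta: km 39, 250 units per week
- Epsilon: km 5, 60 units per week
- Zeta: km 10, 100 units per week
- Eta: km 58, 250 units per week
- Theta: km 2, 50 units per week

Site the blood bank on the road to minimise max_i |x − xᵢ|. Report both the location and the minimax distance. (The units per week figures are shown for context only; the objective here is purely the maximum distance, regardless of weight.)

location 30, max distance 28

The 1-center on a line is the midpoint of the two extreme points: leftmost at 2, rightmost at 58.
Optimal location = (2 + 58)/2 = 30; maximum distance = (58 − 2)/2 = 28.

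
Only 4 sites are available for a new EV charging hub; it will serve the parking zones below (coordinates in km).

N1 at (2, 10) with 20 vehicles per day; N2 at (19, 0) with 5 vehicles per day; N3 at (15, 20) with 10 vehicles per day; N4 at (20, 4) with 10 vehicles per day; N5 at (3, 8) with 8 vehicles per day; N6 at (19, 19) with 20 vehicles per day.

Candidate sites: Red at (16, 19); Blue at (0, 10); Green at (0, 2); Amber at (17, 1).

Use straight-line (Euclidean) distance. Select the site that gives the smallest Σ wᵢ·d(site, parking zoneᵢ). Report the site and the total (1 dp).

Total weighted distance at each candidate:
  Red (16, 19): total = 794.7
  Blue (0, 10): total = 985.8
  Green (0, 2): total = 1259.3
  Amber (17, 1): total = 1081.9
Minimum is at Red with total 794.7 km.

Red, total 794.7 km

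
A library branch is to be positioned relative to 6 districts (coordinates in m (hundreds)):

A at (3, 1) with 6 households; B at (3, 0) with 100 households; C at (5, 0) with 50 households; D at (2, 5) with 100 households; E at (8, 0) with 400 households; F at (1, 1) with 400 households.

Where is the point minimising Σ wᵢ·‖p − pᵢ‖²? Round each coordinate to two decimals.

(4.14, 0.86)

The minimiser of Σwᵢ‖p−pᵢ‖² is the weighted centroid p* = (Σwᵢpᵢ)/(Σwᵢ).
Σwᵢ = 1056.
Σwᵢxᵢ = 6·3 + 100·3 + 50·5 + 100·2 + 400·8 + 400·1 = 4368.
Σwᵢyᵢ = 6·1 + 100·0 + 50·0 + 100·5 + 400·0 + 400·1 = 906.
x* = 4368/1056 = 4.14, y* = 906/1056 = 0.86.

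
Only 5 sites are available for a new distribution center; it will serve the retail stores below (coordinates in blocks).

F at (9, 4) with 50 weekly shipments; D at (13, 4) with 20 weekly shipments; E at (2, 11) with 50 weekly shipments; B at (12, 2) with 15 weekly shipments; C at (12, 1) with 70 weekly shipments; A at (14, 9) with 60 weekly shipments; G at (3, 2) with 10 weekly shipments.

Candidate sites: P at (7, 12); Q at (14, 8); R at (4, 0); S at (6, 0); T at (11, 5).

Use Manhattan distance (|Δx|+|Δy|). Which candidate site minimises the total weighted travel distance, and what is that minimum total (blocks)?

Total weighted distance at each candidate:
  P (7, 12): total = 3165
  Q (14, 8): total = 2280
  R (4, 0): total = 3310
  S (6, 0): total = 3000
  T (11, 5): total = 1900
Minimum is at T with total 1900 blocks.

T, total 1900 blocks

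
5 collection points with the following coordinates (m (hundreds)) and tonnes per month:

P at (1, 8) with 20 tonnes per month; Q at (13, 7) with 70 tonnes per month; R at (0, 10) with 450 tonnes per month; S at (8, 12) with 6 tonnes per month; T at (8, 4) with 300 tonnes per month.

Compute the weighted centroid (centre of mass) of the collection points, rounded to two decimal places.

(3.99, 7.59)

The minimiser of Σwᵢ‖p−pᵢ‖² is the weighted centroid p* = (Σwᵢpᵢ)/(Σwᵢ).
Σwᵢ = 846.
Σwᵢxᵢ = 20·1 + 70·13 + 450·0 + 6·8 + 300·8 = 3378.
Σwᵢyᵢ = 20·8 + 70·7 + 450·10 + 6·12 + 300·4 = 6422.
x* = 3378/846 = 3.99, y* = 6422/846 = 7.59.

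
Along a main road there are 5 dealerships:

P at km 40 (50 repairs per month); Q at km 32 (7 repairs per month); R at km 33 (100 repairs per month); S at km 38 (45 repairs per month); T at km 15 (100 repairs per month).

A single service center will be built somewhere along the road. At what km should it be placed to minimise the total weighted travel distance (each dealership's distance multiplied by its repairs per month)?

For a sum of weighted absolute distances on a line, the optimum is the weighted median (not the mean). Total weight W = 302; half-weight = 151.
Sort by position and accumulate weight:
  km 15 (T, w=100) → cum 100
  km 32 (Q, w=7) → cum 107
  km 33 (R, w=100) → cum 207  ≥ 151 → median here
  km 38 (S, w=45) → cum 252
  km 40 (P, w=50) → cum 302
Optimal location: km 33.

x = 33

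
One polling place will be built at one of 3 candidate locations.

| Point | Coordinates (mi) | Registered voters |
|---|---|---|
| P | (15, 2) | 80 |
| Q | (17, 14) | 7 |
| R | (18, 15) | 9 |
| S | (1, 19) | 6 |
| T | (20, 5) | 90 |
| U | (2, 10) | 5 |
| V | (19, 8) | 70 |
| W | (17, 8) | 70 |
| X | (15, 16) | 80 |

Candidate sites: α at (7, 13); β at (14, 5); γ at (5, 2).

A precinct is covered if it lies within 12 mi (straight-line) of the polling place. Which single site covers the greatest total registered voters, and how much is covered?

β, covering 406

Coverage radius r = 12 mi; a point is covered iff (Δx)²+(Δy)² ≤ 12² = 144.
  α (7, 13): covers {Q, R, S, U, W, X} → 177
  β (14, 5): covers {P, Q, R, T, V, W, X} → 406
  γ (5, 2): covers {P, U} → 85
Maximum coverage at β: 406 registered voters.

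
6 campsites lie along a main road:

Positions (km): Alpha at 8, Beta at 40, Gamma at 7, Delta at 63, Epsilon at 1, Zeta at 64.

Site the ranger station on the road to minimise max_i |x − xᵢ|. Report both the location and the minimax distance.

The 1-center on a line is the midpoint of the two extreme points: leftmost at 1, rightmost at 64.
Optimal location = (1 + 64)/2 = 32.5; maximum distance = (64 − 1)/2 = 31.5.

location 32.5, max distance 31.5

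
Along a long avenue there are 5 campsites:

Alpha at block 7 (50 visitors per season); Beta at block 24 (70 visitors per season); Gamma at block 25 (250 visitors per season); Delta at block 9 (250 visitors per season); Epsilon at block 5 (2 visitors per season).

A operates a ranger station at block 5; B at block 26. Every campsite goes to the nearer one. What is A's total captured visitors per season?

302

The indifferent point is the midpoint (5+26)/2 = 15.5; campsites left of it (closer to A at 5) go to A, those right go to B.
  Epsilon at 5 (w=2) → A
  Alpha at 7 (w=50) → A
  Delta at 9 (w=250) → A
  Beta at 24 (w=70) → B
  Gamma at 25 (w=250) → B
A captures 302; B captures 320.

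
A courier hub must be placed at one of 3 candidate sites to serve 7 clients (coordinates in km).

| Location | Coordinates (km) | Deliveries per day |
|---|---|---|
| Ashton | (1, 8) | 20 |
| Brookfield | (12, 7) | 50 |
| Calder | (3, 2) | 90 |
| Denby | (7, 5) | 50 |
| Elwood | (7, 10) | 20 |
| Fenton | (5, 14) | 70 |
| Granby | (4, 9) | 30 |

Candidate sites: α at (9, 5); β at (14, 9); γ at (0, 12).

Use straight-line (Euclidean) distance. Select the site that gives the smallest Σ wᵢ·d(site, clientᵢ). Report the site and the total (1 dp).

α, total 2044.1 km

Total weighted distance at each candidate:
  α (9, 5): total = 2044.1
  β (14, 9): total = 3140.9
  γ (0, 12): total = 2839.6
Minimum is at α with total 2044.1 km.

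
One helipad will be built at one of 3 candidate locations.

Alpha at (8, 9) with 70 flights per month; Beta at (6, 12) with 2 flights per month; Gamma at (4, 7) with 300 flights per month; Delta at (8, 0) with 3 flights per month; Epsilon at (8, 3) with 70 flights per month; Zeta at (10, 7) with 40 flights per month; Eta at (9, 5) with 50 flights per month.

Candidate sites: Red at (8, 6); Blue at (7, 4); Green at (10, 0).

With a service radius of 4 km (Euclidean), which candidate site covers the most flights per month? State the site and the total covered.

Red, covering 230

Coverage radius r = 4 km; a point is covered iff (Δx)²+(Δy)² ≤ 4² = 16.
  Red (8, 6): covers {Alpha, Epsilon, Zeta, Eta} → 230
  Blue (7, 4): covers {Epsilon, Eta} → 120
  Green (10, 0): covers {Delta, Epsilon} → 73
Maximum coverage at Red: 230 flights per month.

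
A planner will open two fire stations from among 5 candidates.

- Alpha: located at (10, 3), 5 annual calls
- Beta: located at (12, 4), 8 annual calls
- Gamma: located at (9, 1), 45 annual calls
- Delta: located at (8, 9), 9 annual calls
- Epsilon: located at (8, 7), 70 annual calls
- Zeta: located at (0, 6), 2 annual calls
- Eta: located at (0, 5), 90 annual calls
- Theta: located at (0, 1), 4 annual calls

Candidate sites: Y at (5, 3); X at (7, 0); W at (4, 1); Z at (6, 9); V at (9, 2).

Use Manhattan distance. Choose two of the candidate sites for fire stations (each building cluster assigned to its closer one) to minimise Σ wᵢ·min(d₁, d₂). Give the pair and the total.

Evaluate every pair (each demand assigned to the nearer of the two):
  {Y, V}: total = 1261
  {Y, Z}: total = 1331
  {W, V}: total = 1341
  {Z, V}: total = 1351
  {W, Z}: total = 1405
  {Y, X}: total = 1469
  {X, Z}: total = 1485
  {Y, W}: total = 1547
  {X, W}: total = 1641
  {X, V}: total = 1725
Best pair: {Y, V} with total 1261.

{Y, V}, total 1261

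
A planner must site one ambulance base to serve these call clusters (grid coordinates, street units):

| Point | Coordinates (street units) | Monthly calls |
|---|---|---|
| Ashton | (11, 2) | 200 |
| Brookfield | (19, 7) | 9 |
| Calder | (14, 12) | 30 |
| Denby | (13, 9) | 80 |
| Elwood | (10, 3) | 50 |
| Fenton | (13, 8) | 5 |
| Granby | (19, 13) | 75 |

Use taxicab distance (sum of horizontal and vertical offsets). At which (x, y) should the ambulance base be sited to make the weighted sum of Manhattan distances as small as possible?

Manhattan distance separates: Σwᵢ(|x−xᵢ|+|y−yᵢ|) = Σwᵢ|x−xᵢ| + Σwᵢ|y−yᵢ|, so x and y are optimised independently as 1-D weighted medians.
Total weight W = 449; half = 224.5.
x-coordinate, sorted with cumulative weight:
  x=10 (Elwood, w=50) cum 50
  x=11 (Ashton, w=200) cum 250  ← median
  x=13 (Denby, w=80) cum 330
  x=13 (Fenton, w=5) cum 335
  x=14 (Calder, w=30) cum 365
  x=19 (Brookfield, w=9) cum 374
  x=19 (Granby, w=75) cum 449
⇒ x* = 11
y-coordinate, sorted with cumulative weight:
  y=2 (Ashton, w=200) cum 200
  y=3 (Elwood, w=50) cum 250  ← median
  y=7 (Brookfield, w=9) cum 259
  y=8 (Fenton, w=5) cum 264
  y=9 (Denby, w=80) cum 344
  y=12 (Calder, w=30) cum 374
  y=13 (Granby, w=75) cum 449
⇒ y* = 3

(11, 3)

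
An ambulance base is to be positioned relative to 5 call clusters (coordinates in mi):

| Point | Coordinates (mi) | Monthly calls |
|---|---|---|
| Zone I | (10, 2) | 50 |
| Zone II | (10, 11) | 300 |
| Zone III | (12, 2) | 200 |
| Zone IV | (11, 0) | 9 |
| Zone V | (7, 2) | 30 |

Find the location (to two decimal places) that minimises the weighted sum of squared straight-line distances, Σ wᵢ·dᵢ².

The minimiser of Σwᵢ‖p−pᵢ‖² is the weighted centroid p* = (Σwᵢpᵢ)/(Σwᵢ).
Σwᵢ = 589.
Σwᵢxᵢ = 50·10 + 300·10 + 200·12 + 9·11 + 30·7 = 6209.
Σwᵢyᵢ = 50·2 + 300·11 + 200·2 + 9·0 + 30·2 = 3860.
x* = 6209/589 = 10.54, y* = 3860/589 = 6.55.

(10.54, 6.55)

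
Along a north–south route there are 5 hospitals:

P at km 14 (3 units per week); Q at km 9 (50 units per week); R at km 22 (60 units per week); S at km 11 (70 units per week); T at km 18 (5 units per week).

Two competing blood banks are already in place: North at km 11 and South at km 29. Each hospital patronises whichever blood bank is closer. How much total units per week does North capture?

The indifferent point is the midpoint (11+29)/2 = 20; hospitals left of it (closer to North at 11) go to North, those right go to South.
  Q at 9 (w=50) → North
  S at 11 (w=70) → North
  P at 14 (w=3) → North
  T at 18 (w=5) → North
  R at 22 (w=60) → South
North captures 128; South captures 60.

128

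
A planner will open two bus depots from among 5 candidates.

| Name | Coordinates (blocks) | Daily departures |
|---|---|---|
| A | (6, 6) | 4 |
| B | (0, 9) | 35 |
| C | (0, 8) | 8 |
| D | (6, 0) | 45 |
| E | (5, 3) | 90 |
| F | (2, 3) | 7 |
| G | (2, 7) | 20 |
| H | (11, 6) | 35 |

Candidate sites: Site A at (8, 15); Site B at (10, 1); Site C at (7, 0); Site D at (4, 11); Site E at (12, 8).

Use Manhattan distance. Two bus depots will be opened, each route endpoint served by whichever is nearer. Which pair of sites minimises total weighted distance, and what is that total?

Evaluate every pair (each demand assigned to the nearer of the two):
  {Site C, Site D}: total = 1315
  {Site C, Site E}: total = 1455
  {Site B, Site D}: total = 1549
  {Site B, Site C}: total = 1709
  {Site A, Site C}: total = 1779
  {Site B, Site E}: total = 1833
  {Site D, Site E}: total = 1984
  {Site A, Site B}: total = 2061
  {Site A, Site D}: total = 2299
  {Site A, Site E}: total = 2723
Best pair: {Site C, Site D} with total 1315.

{Site C, Site D}, total 1315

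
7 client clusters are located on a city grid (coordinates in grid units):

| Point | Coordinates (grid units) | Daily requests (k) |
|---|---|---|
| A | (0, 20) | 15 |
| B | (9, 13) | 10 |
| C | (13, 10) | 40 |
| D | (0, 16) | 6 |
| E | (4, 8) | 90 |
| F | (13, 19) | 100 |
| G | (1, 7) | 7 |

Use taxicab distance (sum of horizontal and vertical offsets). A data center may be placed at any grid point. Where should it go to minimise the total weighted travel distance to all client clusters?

(13, 10)

Manhattan distance separates: Σwᵢ(|x−xᵢ|+|y−yᵢ|) = Σwᵢ|x−xᵢ| + Σwᵢ|y−yᵢ|, so x and y are optimised independently as 1-D weighted medians.
Total weight W = 268; half = 134.
x-coordinate, sorted with cumulative weight:
  x=0 (A, w=15) cum 15
  x=0 (D, w=6) cum 21
  x=1 (G, w=7) cum 28
  x=4 (E, w=90) cum 118
  x=9 (B, w=10) cum 128
  x=13 (C, w=40) cum 168  ← median
  x=13 (F, w=100) cum 268
⇒ x* = 13
y-coordinate, sorted with cumulative weight:
  y=7 (G, w=7) cum 7
  y=8 (E, w=90) cum 97
  y=10 (C, w=40) cum 137  ← median
  y=13 (B, w=10) cum 147
  y=16 (D, w=6) cum 153
  y=19 (F, w=100) cum 253
  y=20 (A, w=15) cum 268
⇒ y* = 10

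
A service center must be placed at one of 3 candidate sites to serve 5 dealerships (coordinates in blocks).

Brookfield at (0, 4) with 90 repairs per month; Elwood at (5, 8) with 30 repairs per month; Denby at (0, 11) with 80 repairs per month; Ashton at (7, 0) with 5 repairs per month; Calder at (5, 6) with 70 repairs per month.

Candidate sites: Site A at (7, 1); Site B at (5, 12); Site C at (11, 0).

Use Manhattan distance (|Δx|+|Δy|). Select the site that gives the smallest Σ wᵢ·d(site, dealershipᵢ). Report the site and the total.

Total weighted distance at each candidate:
  Site A (7, 1): total = 3025
  Site B (5, 12): total = 2260
  Site C (11, 0): total = 4390
Minimum is at Site B with total 2260 blocks.

Site B, total 2260 blocks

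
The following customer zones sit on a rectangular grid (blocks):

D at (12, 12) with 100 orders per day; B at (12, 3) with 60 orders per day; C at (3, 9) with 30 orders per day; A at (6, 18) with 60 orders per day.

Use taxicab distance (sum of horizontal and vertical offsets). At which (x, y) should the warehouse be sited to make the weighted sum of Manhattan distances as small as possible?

Manhattan distance separates: Σwᵢ(|x−xᵢ|+|y−yᵢ|) = Σwᵢ|x−xᵢ| + Σwᵢ|y−yᵢ|, so x and y are optimised independently as 1-D weighted medians.
Total weight W = 250; half = 125.
x-coordinate, sorted with cumulative weight:
  x=3 (C, w=30) cum 30
  x=6 (A, w=60) cum 90
  x=12 (D, w=100) cum 190  ← median
  x=12 (B, w=60) cum 250
⇒ x* = 12
y-coordinate, sorted with cumulative weight:
  y=3 (B, w=60) cum 60
  y=9 (C, w=30) cum 90
  y=12 (D, w=100) cum 190  ← median
  y=18 (A, w=60) cum 250
⇒ y* = 12

(12, 12)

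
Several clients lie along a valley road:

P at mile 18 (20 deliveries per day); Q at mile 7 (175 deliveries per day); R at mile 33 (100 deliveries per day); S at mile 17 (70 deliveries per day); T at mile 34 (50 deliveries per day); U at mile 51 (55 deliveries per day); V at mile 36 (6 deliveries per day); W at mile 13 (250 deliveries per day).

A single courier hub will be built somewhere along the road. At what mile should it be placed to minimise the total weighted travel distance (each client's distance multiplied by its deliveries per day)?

For a sum of weighted absolute distances on a line, the optimum is the weighted median (not the mean). Total weight W = 726; half-weight = 363.
Sort by position and accumulate weight:
  mile 7 (Q, w=175) → cum 175
  mile 13 (W, w=250) → cum 425  ≥ 363 → median here
  mile 17 (S, w=70) → cum 495
  mile 18 (P, w=20) → cum 515
  mile 33 (R, w=100) → cum 615
  mile 34 (T, w=50) → cum 665
  mile 36 (V, w=6) → cum 671
  mile 51 (U, w=55) → cum 726
Optimal location: mile 13.

x = 13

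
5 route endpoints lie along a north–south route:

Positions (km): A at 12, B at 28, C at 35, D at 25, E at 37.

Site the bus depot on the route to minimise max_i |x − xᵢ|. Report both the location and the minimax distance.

location 24.5, max distance 12.5

The 1-center on a line is the midpoint of the two extreme points: leftmost at 12, rightmost at 37.
Optimal location = (12 + 37)/2 = 24.5; maximum distance = (37 − 12)/2 = 12.5.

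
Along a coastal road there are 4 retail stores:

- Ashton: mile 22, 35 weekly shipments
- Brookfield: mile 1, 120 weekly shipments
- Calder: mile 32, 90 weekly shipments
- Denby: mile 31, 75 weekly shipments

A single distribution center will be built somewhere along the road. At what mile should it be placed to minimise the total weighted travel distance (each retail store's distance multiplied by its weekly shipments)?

For a sum of weighted absolute distances on a line, the optimum is the weighted median (not the mean). Total weight W = 320; half-weight = 160.
Sort by position and accumulate weight:
  mile 1 (Brookfield, w=120) → cum 120
  mile 22 (Ashton, w=35) → cum 155
  mile 31 (Denby, w=75) → cum 230  ≥ 160 → median here
  mile 32 (Calder, w=90) → cum 320
Optimal location: mile 31.

x = 31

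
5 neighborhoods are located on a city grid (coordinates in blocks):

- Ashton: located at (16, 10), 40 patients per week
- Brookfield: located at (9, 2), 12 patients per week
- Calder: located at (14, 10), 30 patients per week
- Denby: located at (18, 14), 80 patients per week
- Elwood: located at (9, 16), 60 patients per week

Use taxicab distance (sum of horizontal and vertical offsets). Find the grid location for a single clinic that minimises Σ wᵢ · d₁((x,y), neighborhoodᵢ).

Manhattan distance separates: Σwᵢ(|x−xᵢ|+|y−yᵢ|) = Σwᵢ|x−xᵢ| + Σwᵢ|y−yᵢ|, so x and y are optimised independently as 1-D weighted medians.
Total weight W = 222; half = 111.
x-coordinate, sorted with cumulative weight:
  x=9 (Brookfield, w=12) cum 12
  x=9 (Elwood, w=60) cum 72
  x=14 (Calder, w=30) cum 102
  x=16 (Ashton, w=40) cum 142  ← median
  x=18 (Denby, w=80) cum 222
⇒ x* = 16
y-coordinate, sorted with cumulative weight:
  y=2 (Brookfield, w=12) cum 12
  y=10 (Ashton, w=40) cum 52
  y=10 (Calder, w=30) cum 82
  y=14 (Denby, w=80) cum 162  ← median
  y=16 (Elwood, w=60) cum 222
⇒ y* = 14

(16, 14)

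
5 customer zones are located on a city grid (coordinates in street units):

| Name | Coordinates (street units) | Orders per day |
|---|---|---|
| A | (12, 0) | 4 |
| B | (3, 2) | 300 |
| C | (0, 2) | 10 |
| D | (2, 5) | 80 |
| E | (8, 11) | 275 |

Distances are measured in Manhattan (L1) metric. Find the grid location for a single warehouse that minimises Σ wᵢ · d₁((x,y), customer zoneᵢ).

Manhattan distance separates: Σwᵢ(|x−xᵢ|+|y−yᵢ|) = Σwᵢ|x−xᵢ| + Σwᵢ|y−yᵢ|, so x and y are optimised independently as 1-D weighted medians.
Total weight W = 669; half = 334.5.
x-coordinate, sorted with cumulative weight:
  x=0 (C, w=10) cum 10
  x=2 (D, w=80) cum 90
  x=3 (B, w=300) cum 390  ← median
  x=8 (E, w=275) cum 665
  x=12 (A, w=4) cum 669
⇒ x* = 3
y-coordinate, sorted with cumulative weight:
  y=0 (A, w=4) cum 4
  y=2 (B, w=300) cum 304
  y=2 (C, w=10) cum 314
  y=5 (D, w=80) cum 394  ← median
  y=11 (E, w=275) cum 669
⇒ y* = 5

(3, 5)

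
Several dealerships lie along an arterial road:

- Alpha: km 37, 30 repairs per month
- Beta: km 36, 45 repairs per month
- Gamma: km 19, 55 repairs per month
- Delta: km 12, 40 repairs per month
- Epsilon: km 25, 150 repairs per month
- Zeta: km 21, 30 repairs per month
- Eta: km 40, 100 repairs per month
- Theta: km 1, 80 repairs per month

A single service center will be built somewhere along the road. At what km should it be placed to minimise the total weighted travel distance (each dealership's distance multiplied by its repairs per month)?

For a sum of weighted absolute distances on a line, the optimum is the weighted median (not the mean). Total weight W = 530; half-weight = 265.
Sort by position and accumulate weight:
  km 1 (Theta, w=80) → cum 80
  km 12 (Delta, w=40) → cum 120
  km 19 (Gamma, w=55) → cum 175
  km 21 (Zeta, w=30) → cum 205
  km 25 (Epsilon, w=150) → cum 355  ≥ 265 → median here
  km 36 (Beta, w=45) → cum 400
  km 37 (Alpha, w=30) → cum 430
  km 40 (Eta, w=100) → cum 530
Optimal location: km 25.

x = 25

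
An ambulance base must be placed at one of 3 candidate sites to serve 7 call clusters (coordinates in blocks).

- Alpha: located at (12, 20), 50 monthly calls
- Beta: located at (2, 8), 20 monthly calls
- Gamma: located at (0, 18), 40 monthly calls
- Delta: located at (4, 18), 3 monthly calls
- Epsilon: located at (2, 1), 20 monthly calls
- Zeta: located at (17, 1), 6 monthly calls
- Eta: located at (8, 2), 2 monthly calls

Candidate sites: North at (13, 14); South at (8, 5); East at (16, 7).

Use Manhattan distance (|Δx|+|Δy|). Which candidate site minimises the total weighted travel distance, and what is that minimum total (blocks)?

North, total 2025 blocks

Total weighted distance at each candidate:
  North (13, 14): total = 2025
  South (8, 5): total = 2305
  East (16, 7): total = 2767
Minimum is at North with total 2025 blocks.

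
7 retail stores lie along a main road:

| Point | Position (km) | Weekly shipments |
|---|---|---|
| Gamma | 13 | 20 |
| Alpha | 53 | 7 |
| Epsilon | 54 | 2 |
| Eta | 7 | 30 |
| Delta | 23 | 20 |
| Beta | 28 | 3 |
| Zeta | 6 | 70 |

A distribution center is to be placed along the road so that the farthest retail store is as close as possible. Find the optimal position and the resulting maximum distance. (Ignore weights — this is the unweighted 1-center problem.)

The 1-center on a line is the midpoint of the two extreme points: leftmost at 6, rightmost at 54.
Optimal location = (6 + 54)/2 = 30; maximum distance = (54 − 6)/2 = 24.

location 30, max distance 24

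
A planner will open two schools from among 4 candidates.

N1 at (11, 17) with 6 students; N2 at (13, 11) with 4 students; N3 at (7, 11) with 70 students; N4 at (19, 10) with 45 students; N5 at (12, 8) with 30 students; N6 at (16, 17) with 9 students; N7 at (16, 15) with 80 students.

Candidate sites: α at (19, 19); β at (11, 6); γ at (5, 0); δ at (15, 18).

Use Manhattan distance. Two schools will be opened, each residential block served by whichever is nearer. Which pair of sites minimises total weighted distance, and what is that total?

{β, δ}, total 1656

Evaluate every pair (each demand assigned to the nearer of the two):
  {β, δ}: total = 1656
  {α, β}: total = 1818
  {γ, δ}: total = 2244
  {α, δ}: total = 2249
  {α, γ}: total = 2486
  {β, γ}: total = 2618
Best pair: {β, δ} with total 1656.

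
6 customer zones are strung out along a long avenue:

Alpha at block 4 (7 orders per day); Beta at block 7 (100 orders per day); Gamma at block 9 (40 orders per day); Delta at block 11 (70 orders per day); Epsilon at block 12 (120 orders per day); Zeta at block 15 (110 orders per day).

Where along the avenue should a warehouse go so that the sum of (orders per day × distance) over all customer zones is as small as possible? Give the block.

x = 12

For a sum of weighted absolute distances on a line, the optimum is the weighted median (not the mean). Total weight W = 447; half-weight = 223.5.
Sort by position and accumulate weight:
  block 4 (Alpha, w=7) → cum 7
  block 7 (Beta, w=100) → cum 107
  block 9 (Gamma, w=40) → cum 147
  block 11 (Delta, w=70) → cum 217
  block 12 (Epsilon, w=120) → cum 337  ≥ 223.5 → median here
  block 15 (Zeta, w=110) → cum 447
Optimal location: block 12.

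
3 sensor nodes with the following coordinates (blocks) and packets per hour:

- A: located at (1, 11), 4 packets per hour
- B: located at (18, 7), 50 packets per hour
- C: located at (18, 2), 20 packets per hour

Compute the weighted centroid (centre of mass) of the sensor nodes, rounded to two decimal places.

The minimiser of Σwᵢ‖p−pᵢ‖² is the weighted centroid p* = (Σwᵢpᵢ)/(Σwᵢ).
Σwᵢ = 74.
Σwᵢxᵢ = 4·1 + 50·18 + 20·18 = 1264.
Σwᵢyᵢ = 4·11 + 50·7 + 20·2 = 434.
x* = 1264/74 = 17.08, y* = 434/74 = 5.86.

(17.08, 5.86)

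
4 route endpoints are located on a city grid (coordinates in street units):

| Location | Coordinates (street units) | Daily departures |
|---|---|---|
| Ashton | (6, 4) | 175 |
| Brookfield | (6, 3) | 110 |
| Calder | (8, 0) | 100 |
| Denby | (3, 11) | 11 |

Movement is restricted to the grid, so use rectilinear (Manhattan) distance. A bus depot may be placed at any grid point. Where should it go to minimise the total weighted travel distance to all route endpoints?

(6, 3)

Manhattan distance separates: Σwᵢ(|x−xᵢ|+|y−yᵢ|) = Σwᵢ|x−xᵢ| + Σwᵢ|y−yᵢ|, so x and y are optimised independently as 1-D weighted medians.
Total weight W = 396; half = 198.
x-coordinate, sorted with cumulative weight:
  x=3 (Denby, w=11) cum 11
  x=6 (Ashton, w=175) cum 186
  x=6 (Brookfield, w=110) cum 296  ← median
  x=8 (Calder, w=100) cum 396
⇒ x* = 6
y-coordinate, sorted with cumulative weight:
  y=0 (Calder, w=100) cum 100
  y=3 (Brookfield, w=110) cum 210  ← median
  y=4 (Ashton, w=175) cum 385
  y=11 (Denby, w=11) cum 396
⇒ y* = 3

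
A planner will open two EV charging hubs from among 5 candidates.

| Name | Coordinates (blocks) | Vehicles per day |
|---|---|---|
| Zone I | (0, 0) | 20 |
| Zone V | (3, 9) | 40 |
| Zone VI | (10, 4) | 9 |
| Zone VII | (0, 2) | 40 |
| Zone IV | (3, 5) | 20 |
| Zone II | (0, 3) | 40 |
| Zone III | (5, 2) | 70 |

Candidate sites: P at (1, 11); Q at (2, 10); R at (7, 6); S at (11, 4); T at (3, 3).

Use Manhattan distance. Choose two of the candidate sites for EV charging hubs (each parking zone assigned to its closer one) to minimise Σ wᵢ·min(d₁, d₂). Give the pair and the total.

Evaluate every pair (each demand assigned to the nearer of the two):
  {Q, T}: total = 802
  {P, T}: total = 882
  {S, T}: total = 899
  {R, T}: total = 935
  {Q, R}: total = 1645
  {P, R}: total = 1725
  {Q, S}: total = 1769
  {P, S}: total = 1889
  {R, S}: total = 1909
  {P, Q}: total = 2096
Best pair: {Q, T} with total 802.

{Q, T}, total 802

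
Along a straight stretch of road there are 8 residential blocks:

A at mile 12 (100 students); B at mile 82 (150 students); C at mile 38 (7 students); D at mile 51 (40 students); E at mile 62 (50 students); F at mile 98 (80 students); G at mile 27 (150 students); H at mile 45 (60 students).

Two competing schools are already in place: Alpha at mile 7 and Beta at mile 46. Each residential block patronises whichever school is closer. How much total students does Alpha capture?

The indifferent point is the midpoint (7+46)/2 = 26.5; residential blocks left of it (closer to Alpha at 7) go to Alpha, those right go to Beta.
  A at 12 (w=100) → Alpha
  G at 27 (w=150) → Beta
  C at 38 (w=7) → Beta
  H at 45 (w=60) → Beta
  D at 51 (w=40) → Beta
  E at 62 (w=50) → Beta
  B at 82 (w=150) → Beta
  F at 98 (w=80) → Beta
Alpha captures 100; Beta captures 537.

100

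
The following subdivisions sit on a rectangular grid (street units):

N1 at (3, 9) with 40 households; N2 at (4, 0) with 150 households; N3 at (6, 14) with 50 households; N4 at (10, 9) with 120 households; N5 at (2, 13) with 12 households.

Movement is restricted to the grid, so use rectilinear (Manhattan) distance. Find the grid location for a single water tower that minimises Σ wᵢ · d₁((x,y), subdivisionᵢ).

Manhattan distance separates: Σwᵢ(|x−xᵢ|+|y−yᵢ|) = Σwᵢ|x−xᵢ| + Σwᵢ|y−yᵢ|, so x and y are optimised independently as 1-D weighted medians.
Total weight W = 372; half = 186.
x-coordinate, sorted with cumulative weight:
  x=2 (N5, w=12) cum 12
  x=3 (N1, w=40) cum 52
  x=4 (N2, w=150) cum 202  ← median
  x=6 (N3, w=50) cum 252
  x=10 (N4, w=120) cum 372
⇒ x* = 4
y-coordinate, sorted with cumulative weight:
  y=0 (N2, w=150) cum 150
  y=9 (N1, w=40) cum 190  ← median
  y=9 (N4, w=120) cum 310
  y=13 (N5, w=12) cum 322
  y=14 (N3, w=50) cum 372
⇒ y* = 9

(4, 9)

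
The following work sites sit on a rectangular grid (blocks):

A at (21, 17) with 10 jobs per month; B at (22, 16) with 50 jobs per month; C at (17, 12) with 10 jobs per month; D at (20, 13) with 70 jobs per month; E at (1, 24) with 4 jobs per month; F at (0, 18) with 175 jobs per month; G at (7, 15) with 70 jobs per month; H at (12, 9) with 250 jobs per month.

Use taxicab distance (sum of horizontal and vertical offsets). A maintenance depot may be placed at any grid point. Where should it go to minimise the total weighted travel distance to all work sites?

Manhattan distance separates: Σwᵢ(|x−xᵢ|+|y−yᵢ|) = Σwᵢ|x−xᵢ| + Σwᵢ|y−yᵢ|, so x and y are optimised independently as 1-D weighted medians.
Total weight W = 639; half = 319.5.
x-coordinate, sorted with cumulative weight:
  x=0 (F, w=175) cum 175
  x=1 (E, w=4) cum 179
  x=7 (G, w=70) cum 249
  x=12 (H, w=250) cum 499  ← median
  x=17 (C, w=10) cum 509
  x=20 (D, w=70) cum 579
  x=21 (A, w=10) cum 589
  x=22 (B, w=50) cum 639
⇒ x* = 12
y-coordinate, sorted with cumulative weight:
  y=9 (H, w=250) cum 250
  y=12 (C, w=10) cum 260
  y=13 (D, w=70) cum 330  ← median
  y=15 (G, w=70) cum 400
  y=16 (B, w=50) cum 450
  y=17 (A, w=10) cum 460
  y=18 (F, w=175) cum 635
  y=24 (E, w=4) cum 639
⇒ y* = 13

(12, 13)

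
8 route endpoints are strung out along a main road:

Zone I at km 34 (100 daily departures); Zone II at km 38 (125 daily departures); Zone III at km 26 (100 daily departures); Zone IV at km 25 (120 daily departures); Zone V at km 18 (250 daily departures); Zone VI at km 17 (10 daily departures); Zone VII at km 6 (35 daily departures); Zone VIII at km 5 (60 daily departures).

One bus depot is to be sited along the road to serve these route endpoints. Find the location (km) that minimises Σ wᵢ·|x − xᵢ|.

x = 25

For a sum of weighted absolute distances on a line, the optimum is the weighted median (not the mean). Total weight W = 800; half-weight = 400.
Sort by position and accumulate weight:
  km 5 (Zone VIII, w=60) → cum 60
  km 6 (Zone VII, w=35) → cum 95
  km 17 (Zone VI, w=10) → cum 105
  km 18 (Zone V, w=250) → cum 355
  km 25 (Zone IV, w=120) → cum 475  ≥ 400 → median here
  km 26 (Zone III, w=100) → cum 575
  km 34 (Zone I, w=100) → cum 675
  km 38 (Zone II, w=125) → cum 800
Optimal location: km 25.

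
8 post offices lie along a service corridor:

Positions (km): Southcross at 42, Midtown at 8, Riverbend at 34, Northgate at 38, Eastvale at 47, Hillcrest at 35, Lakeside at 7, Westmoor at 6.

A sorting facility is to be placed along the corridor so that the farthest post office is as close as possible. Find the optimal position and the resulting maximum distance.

The 1-center on a line is the midpoint of the two extreme points: leftmost at 6, rightmost at 47.
Optimal location = (6 + 47)/2 = 26.5; maximum distance = (47 − 6)/2 = 20.5.

location 26.5, max distance 20.5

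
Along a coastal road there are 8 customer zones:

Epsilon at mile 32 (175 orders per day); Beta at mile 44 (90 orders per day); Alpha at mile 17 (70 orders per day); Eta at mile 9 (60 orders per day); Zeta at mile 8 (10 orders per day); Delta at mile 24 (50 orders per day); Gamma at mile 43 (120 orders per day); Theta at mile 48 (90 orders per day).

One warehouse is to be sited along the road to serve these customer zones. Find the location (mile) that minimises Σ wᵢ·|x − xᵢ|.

For a sum of weighted absolute distances on a line, the optimum is the weighted median (not the mean). Total weight W = 665; half-weight = 332.5.
Sort by position and accumulate weight:
  mile 8 (Zeta, w=10) → cum 10
  mile 9 (Eta, w=60) → cum 70
  mile 17 (Alpha, w=70) → cum 140
  mile 24 (Delta, w=50) → cum 190
  mile 32 (Epsilon, w=175) → cum 365  ≥ 332.5 → median here
  mile 43 (Gamma, w=120) → cum 485
  mile 44 (Beta, w=90) → cum 575
  mile 48 (Theta, w=90) → cum 665
Optimal location: mile 32.

x = 32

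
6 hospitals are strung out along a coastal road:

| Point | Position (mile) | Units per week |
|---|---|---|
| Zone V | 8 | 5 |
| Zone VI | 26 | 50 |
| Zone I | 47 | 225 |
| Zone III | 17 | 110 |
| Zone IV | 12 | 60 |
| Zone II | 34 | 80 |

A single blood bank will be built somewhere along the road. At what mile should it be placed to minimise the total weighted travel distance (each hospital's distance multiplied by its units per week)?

x = 34

For a sum of weighted absolute distances on a line, the optimum is the weighted median (not the mean). Total weight W = 530; half-weight = 265.
Sort by position and accumulate weight:
  mile 8 (Zone V, w=5) → cum 5
  mile 12 (Zone IV, w=60) → cum 65
  mile 17 (Zone III, w=110) → cum 175
  mile 26 (Zone VI, w=50) → cum 225
  mile 34 (Zone II, w=80) → cum 305  ≥ 265 → median here
  mile 47 (Zone I, w=225) → cum 530
Optimal location: mile 34.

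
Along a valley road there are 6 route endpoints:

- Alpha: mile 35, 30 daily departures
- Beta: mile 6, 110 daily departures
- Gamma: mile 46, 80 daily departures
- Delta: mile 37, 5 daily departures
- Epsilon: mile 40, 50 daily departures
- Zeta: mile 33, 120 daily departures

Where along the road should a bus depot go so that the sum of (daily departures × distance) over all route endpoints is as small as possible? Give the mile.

For a sum of weighted absolute distances on a line, the optimum is the weighted median (not the mean). Total weight W = 395; half-weight = 197.5.
Sort by position and accumulate weight:
  mile 6 (Beta, w=110) → cum 110
  mile 33 (Zeta, w=120) → cum 230  ≥ 197.5 → median here
  mile 35 (Alpha, w=30) → cum 260
  mile 37 (Delta, w=5) → cum 265
  mile 40 (Epsilon, w=50) → cum 315
  mile 46 (Gamma, w=80) → cum 395
Optimal location: mile 33.

x = 33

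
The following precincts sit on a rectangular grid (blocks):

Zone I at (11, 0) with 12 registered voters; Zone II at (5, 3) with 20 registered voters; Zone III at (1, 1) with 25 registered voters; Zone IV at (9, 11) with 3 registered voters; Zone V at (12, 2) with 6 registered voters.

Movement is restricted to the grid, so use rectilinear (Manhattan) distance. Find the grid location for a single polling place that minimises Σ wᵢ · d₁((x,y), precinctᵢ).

(5, 1)

Manhattan distance separates: Σwᵢ(|x−xᵢ|+|y−yᵢ|) = Σwᵢ|x−xᵢ| + Σwᵢ|y−yᵢ|, so x and y are optimised independently as 1-D weighted medians.
Total weight W = 66; half = 33.
x-coordinate, sorted with cumulative weight:
  x=1 (Zone III, w=25) cum 25
  x=5 (Zone II, w=20) cum 45  ← median
  x=9 (Zone IV, w=3) cum 48
  x=11 (Zone I, w=12) cum 60
  x=12 (Zone V, w=6) cum 66
⇒ x* = 5
y-coordinate, sorted with cumulative weight:
  y=0 (Zone I, w=12) cum 12
  y=1 (Zone III, w=25) cum 37  ← median
  y=2 (Zone V, w=6) cum 43
  y=3 (Zone II, w=20) cum 63
  y=11 (Zone IV, w=3) cum 66
⇒ y* = 1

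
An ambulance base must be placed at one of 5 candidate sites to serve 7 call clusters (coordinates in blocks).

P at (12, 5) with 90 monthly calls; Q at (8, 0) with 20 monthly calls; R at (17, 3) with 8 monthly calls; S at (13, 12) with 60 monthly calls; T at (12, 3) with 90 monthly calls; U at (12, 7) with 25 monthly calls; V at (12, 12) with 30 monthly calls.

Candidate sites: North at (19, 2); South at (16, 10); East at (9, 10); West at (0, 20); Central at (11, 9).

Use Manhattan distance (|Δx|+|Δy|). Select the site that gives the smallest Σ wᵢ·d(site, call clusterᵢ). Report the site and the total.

Total weighted distance at each candidate:
  North (19, 2): total = 3674
  South (16, 10): total = 2879
  East (9, 10): total = 2620
  West (0, 20): total = 8357
  Central (11, 9): total = 1911
Minimum is at Central with total 1911 blocks.

Central, total 1911 blocks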